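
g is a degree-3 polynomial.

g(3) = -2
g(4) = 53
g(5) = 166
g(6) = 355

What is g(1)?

-10

Write g(k) = ak³ + bk² + ck + d; the 4 given values yield a linear system in the 4 coefficients.
Solving, g(k) = 3k³ - 7k² - 7k + 1.
Then g(1) = -10.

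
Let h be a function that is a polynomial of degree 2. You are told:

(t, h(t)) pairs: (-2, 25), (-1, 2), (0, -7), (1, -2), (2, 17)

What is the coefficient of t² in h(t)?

7

First differences: -23, -9, 5, 19. Second differences: 14, 14, 14.
Level-2 differences are constant, so h has degree 2.
Fitting a degree-2 polynomial gives h(t) = 7t² - 2t - 7.
The coefficient of t² is 7.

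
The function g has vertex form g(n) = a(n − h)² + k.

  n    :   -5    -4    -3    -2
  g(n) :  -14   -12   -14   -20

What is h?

First differences 2, -2, -6; second difference -4 = 2a, so a = -2.
Expanding, the n-coefficient is −2ah = 4h; matching it to the data gives h = -4, and then k = -12.
So g(n) = -2(n + 4)² − 12.
Hence h = -4.

-4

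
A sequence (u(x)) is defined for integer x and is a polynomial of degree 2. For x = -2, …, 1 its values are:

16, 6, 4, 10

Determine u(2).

24

First differences: -10, -2, 6. Second differences: 8, 8.
Level-2 differences are constant, so u has degree 2.
Extending the table by one column gives the next first difference 14, so u(2) = 10 + 14 = 24.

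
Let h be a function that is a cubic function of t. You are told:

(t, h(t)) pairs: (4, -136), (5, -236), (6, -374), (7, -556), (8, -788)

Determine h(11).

-1844

First differences: -100, -138, -182, -232. Second differences: -38, -44, -50. Third differences: -6, -6.
Level-3 differences are constant, so h has degree 3.
Fitting a degree-3 polynomial gives h(t) = -t³ - 4t² - 3t + 4.
Then h(11) = -1844.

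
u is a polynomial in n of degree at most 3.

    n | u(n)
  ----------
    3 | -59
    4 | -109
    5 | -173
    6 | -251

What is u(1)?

-1

First differences: -50, -64, -78. Second differences: -14, -14.
Level-2 differences are constant, so u has degree 2.
Fitting a degree-2 polynomial gives u(n) = -7n² - n + 7.
Then u(1) = -1.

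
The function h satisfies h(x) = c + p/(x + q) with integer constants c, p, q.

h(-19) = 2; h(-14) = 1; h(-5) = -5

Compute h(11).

(h(x) − c)(x + q) = p for each data point; the three points give a linear system in c and q, then p follows.
Solving: c = 5, q = -1, p = 60, so h(x) = 5 + 60/(x − 1).
Then h(11) = 5 + 60/10 = 11.

11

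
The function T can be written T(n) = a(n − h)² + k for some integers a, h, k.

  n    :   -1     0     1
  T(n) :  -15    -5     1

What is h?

First differences 10, 6; second difference -4 = 2a, so a = -2.
Expanding, the n-coefficient is −2ah = 4h; matching it to the data gives h = 2, and then k = 3.
So T(n) = -2(n − 2)² + 3.
Hence h = 2.

2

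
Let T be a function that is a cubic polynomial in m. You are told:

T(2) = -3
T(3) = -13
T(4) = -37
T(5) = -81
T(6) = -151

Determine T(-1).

First differences: -10, -24, -44, -70. Second differences: -14, -20, -26. Third differences: -6, -6.
Level-3 differences are constant, so T has degree 3.
Fitting a degree-3 polynomial gives T(m) = -m³ + 2m² - m - 1.
Then T(-1) = 3.

3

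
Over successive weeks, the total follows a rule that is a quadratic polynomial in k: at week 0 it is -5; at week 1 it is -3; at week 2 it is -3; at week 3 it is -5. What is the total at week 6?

Write the value at k as g(k).
First differences: 2, 0, -2. Second differences: -2, -2.
Level-2 differences are constant, so g has degree 2.
Fitting a degree-2 polynomial gives g(k) = -k² + 3k - 5.
Then g(6) = -23.

-23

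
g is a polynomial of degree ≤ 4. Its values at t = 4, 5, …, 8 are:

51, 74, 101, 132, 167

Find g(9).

206

First differences: 23, 27, 31, 35. Second differences: 4, 4, 4.
Level-2 differences are constant, so g has degree 2.
Extending the table by one column gives the next first difference 39, so g(9) = 167 + 39 = 206.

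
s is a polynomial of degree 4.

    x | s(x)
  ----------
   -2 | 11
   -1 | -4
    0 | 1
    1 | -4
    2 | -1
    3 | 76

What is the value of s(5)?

First differences: -15, 5, -5, 3, 77. Second differences: 20, -10, 8, 74. Third differences: -30, 18, 66. Fourth differences: 48, 48.
Level-4 differences are constant, so s has degree 4.
Fitting a degree-4 polynomial gives s(x) = 2x^4 - x³ - 7x² + x + 1.
Then s(5) = 956.

956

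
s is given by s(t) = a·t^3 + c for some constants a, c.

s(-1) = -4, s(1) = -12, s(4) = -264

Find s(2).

From s(-1) = -4 and s(1) = -12: -1a + c = -4 and 1a + c = -12.
Subtracting: 2a = -8, so a = -4; then c = -4 − (-4)·(-1) = -8.
So s(t) = -4t³ − 8, and s(2) = -40.

-40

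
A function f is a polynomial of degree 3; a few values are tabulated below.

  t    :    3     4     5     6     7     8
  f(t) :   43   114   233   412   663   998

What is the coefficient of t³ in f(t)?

2

First differences: 71, 119, 179, 251, 335. Second differences: 48, 60, 72, 84. Third differences: 12, 12, 12.
Level-3 differences are constant, so f has degree 3.
Fitting a degree-3 polynomial gives f(t) = 2t³ - 3t - 2.
The coefficient of t³ is 2.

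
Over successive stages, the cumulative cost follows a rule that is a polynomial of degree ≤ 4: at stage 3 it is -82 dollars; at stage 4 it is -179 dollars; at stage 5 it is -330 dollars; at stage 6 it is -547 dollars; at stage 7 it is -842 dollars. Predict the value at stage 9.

Write the value at n as s(n).
First differences: -97, -151, -217, -295. Second differences: -54, -66, -78. Third differences: -12, -12.
Level-3 differences are constant, so s has degree 3.
Fitting a degree-3 polynomial gives s(n) = -2n³ - 3n² - 2n + 5.
Then s(9) = -1714.

-1714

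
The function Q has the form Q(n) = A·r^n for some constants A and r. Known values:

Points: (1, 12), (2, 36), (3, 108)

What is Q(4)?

324

Consecutive ratio: 36/12 = 3, and 108/36 = 3, so r = 3.
Then A·3^1 = 12 gives A = 4, and Q(n) = 4·3^n.
Q(4) = 4·3^4 = 324.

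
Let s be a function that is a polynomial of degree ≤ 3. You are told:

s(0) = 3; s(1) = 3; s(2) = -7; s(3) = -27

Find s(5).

-97

First differences: 0, -10, -20. Second differences: -10, -10.
Level-2 differences are constant, so s has degree 2.
Fitting a degree-2 polynomial gives s(t) = -5t² + 5t + 3.
Then s(5) = -97.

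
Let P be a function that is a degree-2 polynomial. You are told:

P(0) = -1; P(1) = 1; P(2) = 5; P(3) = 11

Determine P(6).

Write P(t) = at² + bt + c; the 4 given values yield a linear system in the 3 coefficients.
Solving, P(t) = t² + t - 1.
Then P(6) = 41.

41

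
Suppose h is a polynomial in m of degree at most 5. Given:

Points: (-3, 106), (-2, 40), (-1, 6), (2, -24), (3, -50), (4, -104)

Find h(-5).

Write h(m) = am^5 + bm^4 + cm³ + dm² + em + p; the 6 given values yield a linear system in the 6 coefficients.
Solving, the top 2 coefficients vanish, and h(m) = -2m³ + 4m² - 8m - 8.
Then h(-5) = 382.

382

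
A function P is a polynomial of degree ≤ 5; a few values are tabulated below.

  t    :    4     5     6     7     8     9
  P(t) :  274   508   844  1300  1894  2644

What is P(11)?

4684

First differences: 234, 336, 456, 594, 750. Second differences: 102, 120, 138, 156. Third differences: 18, 18, 18.
Level-3 differences are constant, so P has degree 3.
Fitting a degree-3 polynomial gives P(t) = 3t³ + 6t² - 3t - 2.
Then P(11) = 4684.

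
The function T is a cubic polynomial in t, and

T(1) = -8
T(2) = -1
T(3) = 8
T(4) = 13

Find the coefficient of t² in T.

7

Write T(t) = at³ + bt² + ct + d; the 4 given values yield a linear system in the 4 coefficients.
Solving, T(t) = -t³ + 7t² - 7t - 7.
The coefficient of t² is 7.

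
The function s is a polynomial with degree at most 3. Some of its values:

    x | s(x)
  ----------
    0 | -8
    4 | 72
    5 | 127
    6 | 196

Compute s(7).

Write s(x) = ax³ + bx² + cx + d; the 4 given values yield a linear system in the 4 coefficients.
Solving, the leading coefficient vanishes, and s(x) = 7x² - 8x - 8.
Then s(7) = 279.

279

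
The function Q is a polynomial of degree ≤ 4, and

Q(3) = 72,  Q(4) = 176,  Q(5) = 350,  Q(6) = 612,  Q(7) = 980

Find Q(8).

1472

First differences: 104, 174, 262, 368. Second differences: 70, 88, 106. Third differences: 18, 18.
Level-3 differences are constant, so Q has degree 3.
Extending the table by one column gives the next first difference 492, so Q(8) = 980 + 492 = 1472.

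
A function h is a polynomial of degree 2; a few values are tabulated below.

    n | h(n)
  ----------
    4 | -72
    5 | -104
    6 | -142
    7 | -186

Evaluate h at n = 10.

-354

First differences: -32, -38, -44. Second differences: -6, -6.
Level-2 differences are constant, so h has degree 2.
Fitting a degree-2 polynomial gives h(n) = -3n² - 5n - 4.
Then h(10) = -354.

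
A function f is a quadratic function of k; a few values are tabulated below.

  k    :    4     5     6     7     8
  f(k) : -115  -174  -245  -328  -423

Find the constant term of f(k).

1

First differences: -59, -71, -83, -95. Second differences: -12, -12, -12.
Level-2 differences are constant, so f has degree 2.
Fitting a degree-2 polynomial gives f(k) = -6k² - 5k + 1.
The constant term is f(0) = 1.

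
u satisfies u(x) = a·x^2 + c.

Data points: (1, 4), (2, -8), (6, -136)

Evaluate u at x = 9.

From u(1) = 4 and u(2) = -8: 1a + c = 4 and 4a + c = -8.
Subtracting: 3a = -12, so a = -4; then c = 4 − (-4)·1 = 8.
So u(x) = -4x² + 8, and u(9) = -316.

-316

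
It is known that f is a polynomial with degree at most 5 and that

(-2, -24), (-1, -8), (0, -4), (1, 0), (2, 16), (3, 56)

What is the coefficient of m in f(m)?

2

First differences: 16, 4, 4, 16, 40. Second differences: -12, 0, 12, 24. Third differences: 12, 12, 12.
Level-3 differences are constant, so f has degree 3.
Fitting a degree-3 polynomial gives f(m) = 2m³ + 2m - 4.
The coefficient of m is 2.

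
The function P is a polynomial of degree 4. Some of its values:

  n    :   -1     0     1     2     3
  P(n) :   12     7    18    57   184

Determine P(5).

1182

Write P(n) = an^4 + bn³ + cn² + dn + e; the 5 given values yield a linear system in the 5 coefficients.
Solving, P(n) = 2n^4 - 2n³ + 6n² + 5n + 7.
Then P(5) = 1182.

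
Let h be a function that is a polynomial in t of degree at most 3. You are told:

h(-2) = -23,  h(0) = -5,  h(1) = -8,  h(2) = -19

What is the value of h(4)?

-65

Write h(t) = at³ + bt² + ct + d; the 4 given values yield a linear system in the 4 coefficients.
Solving, the leading coefficient vanishes, and h(t) = -4t² + t - 5.
Then h(4) = -65.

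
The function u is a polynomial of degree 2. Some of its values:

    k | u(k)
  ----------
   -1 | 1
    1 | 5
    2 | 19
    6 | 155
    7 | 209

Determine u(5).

Write u(k) = ak² + bk + c; the 5 given values yield a linear system in the 3 coefficients.
Solving, u(k) = 4k² + 2k - 1.
Then u(5) = 109.

109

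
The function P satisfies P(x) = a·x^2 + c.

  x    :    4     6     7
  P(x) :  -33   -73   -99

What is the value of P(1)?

-3

From P(4) = -33 and P(6) = -73: 16a + c = -33 and 36a + c = -73.
Subtracting: 20a = -40, so a = -2; then c = -33 − (-2)·16 = -1.
So P(x) = -2x² − 1, and P(1) = -3.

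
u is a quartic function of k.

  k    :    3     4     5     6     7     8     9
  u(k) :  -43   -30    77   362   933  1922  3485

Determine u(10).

Write u(k) = ak^4 + bk³ + ck² + dk + e; the 7 given values yield a linear system in the 5 coefficients.
Solving, u(k) = k^4 - 4k³ - 2k² + 2.
Then u(10) = 5802.

5802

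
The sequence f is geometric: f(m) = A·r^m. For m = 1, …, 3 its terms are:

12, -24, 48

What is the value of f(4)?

-96

Consecutive ratio: -24/12 = -2, and 48/(-24) = -2, so r = -2.
Then A·(-2)^1 = 12 gives A = -6, and f(m) = -6·(-2)^m.
f(4) = -6·(-2)^4 = -96.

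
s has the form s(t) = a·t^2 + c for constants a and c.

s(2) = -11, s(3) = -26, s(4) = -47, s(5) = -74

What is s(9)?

From s(2) = -11 and s(3) = -26: 4a + c = -11 and 9a + c = -26.
Subtracting: 5a = -15, so a = -3; then c = -11 − (-3)·4 = 1.
So s(t) = -3t² + 1, and s(9) = -242.

-242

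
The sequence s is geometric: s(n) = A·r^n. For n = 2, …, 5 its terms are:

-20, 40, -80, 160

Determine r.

Consecutive ratio: 40/(-20) = -2, and -80/40 = -2, so r = -2.
Then A·(-2)^2 = -20 gives A = -5, and s(n) = -5·(-2)^n.

-2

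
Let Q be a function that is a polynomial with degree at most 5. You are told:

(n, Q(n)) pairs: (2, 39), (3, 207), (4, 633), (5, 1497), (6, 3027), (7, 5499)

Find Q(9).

14613

First differences: 168, 426, 864, 1530, 2472. Second differences: 258, 438, 666, 942. Third differences: 180, 228, 276. Fourth differences: 48, 48.
Level-4 differences are constant, so Q has degree 4.
Fitting a degree-4 polynomial gives Q(n) = 2n^4 + 2n³ + n² - 5n - 3.
Then Q(9) = 14613.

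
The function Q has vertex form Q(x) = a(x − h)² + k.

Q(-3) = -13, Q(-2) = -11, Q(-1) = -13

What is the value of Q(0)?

-19

First differences 2, -2; second difference -4 = 2a, so a = -2.
Expanding, the x-coefficient is −2ah = 4h; matching it to the data gives h = -2, and then k = -11.
So Q(x) = -2(x + 2)² − 11.
Q(0) = -2·2² − 11 = -19.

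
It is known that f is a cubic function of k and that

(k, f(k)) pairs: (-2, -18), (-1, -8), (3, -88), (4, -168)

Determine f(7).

Write f(k) = ak³ + bk² + ck + d; the 4 given values yield a linear system in the 4 coefficients.
Solving, f(k) = -k³ - 6k² - k - 4.
Then f(7) = -648.

-648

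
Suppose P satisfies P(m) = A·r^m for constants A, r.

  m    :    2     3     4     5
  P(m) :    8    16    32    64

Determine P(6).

128

Consecutive ratio: 16/8 = 2, and 32/16 = 2, so r = 2.
Then A·2^2 = 8 gives A = 2, and P(m) = 2·2^m.
P(6) = 2·2^6 = 128.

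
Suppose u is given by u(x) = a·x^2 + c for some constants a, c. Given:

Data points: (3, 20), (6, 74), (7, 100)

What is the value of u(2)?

10

From u(3) = 20 and u(6) = 74: 9a + c = 20 and 36a + c = 74.
Subtracting: 27a = 54, so a = 2; then c = 20 − 2·9 = 2.
So u(x) = 2x² + 2, and u(2) = 10.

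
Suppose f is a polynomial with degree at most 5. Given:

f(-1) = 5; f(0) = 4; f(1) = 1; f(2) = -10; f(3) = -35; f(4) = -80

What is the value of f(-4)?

56

Write f(k) = ak^5 + bk^4 + ck³ + dk² + ek + p; the 6 given values yield a linear system in the 6 coefficients.
Solving, the top 2 coefficients vanish, and f(k) = -k³ - k² - k + 4.
Then f(-4) = 56.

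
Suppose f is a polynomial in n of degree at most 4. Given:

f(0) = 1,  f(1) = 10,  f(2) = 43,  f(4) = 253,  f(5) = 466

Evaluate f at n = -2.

-17

Write f(n) = an^4 + bn³ + cn² + dn + e; the 5 given values yield a linear system in the 5 coefficients.
Solving, the leading coefficient vanishes, and f(n) = 3n³ + 3n² + 3n + 1.
Then f(-2) = -17.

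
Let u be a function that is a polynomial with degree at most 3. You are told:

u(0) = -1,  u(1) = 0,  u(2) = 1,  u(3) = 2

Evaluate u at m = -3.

-4

First differences: 1, 1, 1.
Level-1 differences are constant, so u has degree 1.
Fitting a degree-1 polynomial gives u(m) = m - 1.
Then u(-3) = -4.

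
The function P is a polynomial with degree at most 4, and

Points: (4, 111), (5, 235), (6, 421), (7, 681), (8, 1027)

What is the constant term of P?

First differences: 124, 186, 260, 346. Second differences: 62, 74, 86. Third differences: 12, 12.
Level-3 differences are constant, so P has degree 3.
Fitting a degree-3 polynomial gives P(k) = 2k³ + k² - 7k - 5.
The constant term is P(0) = -5.

-5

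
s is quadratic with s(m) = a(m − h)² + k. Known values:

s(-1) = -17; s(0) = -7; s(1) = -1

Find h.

First differences 10, 6; second difference -4 = 2a, so a = -2.
Expanding, the m-coefficient is −2ah = 4h; matching it to the data gives h = 2, and then k = 1.
So s(m) = -2(m − 2)² + 1.
Hence h = 2.

2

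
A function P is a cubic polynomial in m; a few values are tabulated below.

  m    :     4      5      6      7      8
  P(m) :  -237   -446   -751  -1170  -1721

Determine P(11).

-4346

First differences: -209, -305, -419, -551. Second differences: -96, -114, -132. Third differences: -18, -18.
Level-3 differences are constant, so P has degree 3.
Fitting a degree-3 polynomial gives P(m) = -3m³ - 3m² + m - 1.
Then P(11) = -4346.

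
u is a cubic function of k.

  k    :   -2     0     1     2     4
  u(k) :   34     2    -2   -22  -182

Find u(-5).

Write u(k) = ak³ + bk² + ck + d; the 5 given values yield a linear system in the 4 coefficients.
Solving, u(k) = -3k³ + k² - 2k + 2.
Then u(-5) = 412.

412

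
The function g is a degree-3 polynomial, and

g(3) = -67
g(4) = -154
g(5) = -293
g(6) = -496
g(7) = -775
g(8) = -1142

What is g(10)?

First differences: -87, -139, -203, -279, -367. Second differences: -52, -64, -76, -88. Third differences: -12, -12, -12.
Level-3 differences are constant, so g has degree 3.
Fitting a degree-3 polynomial gives g(m) = -2m³ - 2m² + m + 2.
Then g(10) = -2188.

-2188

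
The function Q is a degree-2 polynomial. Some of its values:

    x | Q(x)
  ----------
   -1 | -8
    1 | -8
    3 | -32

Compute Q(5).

-80

Write Q(x) = ax² + bx + c; the 3 given values yield a linear system in the 3 coefficients.
Solving, Q(x) = -3x² - 5.
Then Q(5) = -80.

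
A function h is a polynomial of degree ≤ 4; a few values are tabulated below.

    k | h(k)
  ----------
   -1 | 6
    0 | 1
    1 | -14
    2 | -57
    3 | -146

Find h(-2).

First differences: -5, -15, -43, -89. Second differences: -10, -28, -46. Third differences: -18, -18.
Level-3 differences are constant, so h has degree 3.
Fitting a degree-3 polynomial gives h(k) = -3k³ - 5k² - 7k + 1.
Then h(-2) = 19.

19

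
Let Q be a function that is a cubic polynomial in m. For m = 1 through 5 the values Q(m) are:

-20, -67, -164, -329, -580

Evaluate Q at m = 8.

-2029

First differences: -47, -97, -165, -251. Second differences: -50, -68, -86. Third differences: -18, -18.
Level-3 differences are constant, so Q has degree 3.
Fitting a degree-3 polynomial gives Q(m) = -3m³ - 7m² - 5m - 5.
Then Q(8) = -2029.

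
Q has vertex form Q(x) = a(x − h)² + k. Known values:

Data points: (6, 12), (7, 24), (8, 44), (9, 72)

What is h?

First differences 12, 20, 28; second difference 8 = 2a, so a = 4.
Expanding, the x-coefficient is −2ah = -8h; matching it to the data gives h = 5, and then k = 8.
So Q(x) = 4(x − 5)² + 8.
Hence h = 5.

5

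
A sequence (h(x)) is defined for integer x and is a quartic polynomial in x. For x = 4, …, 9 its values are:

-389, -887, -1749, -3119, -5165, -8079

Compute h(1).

Write h(x) = ax^4 + bx³ + cx² + dx + e; the 6 given values yield a linear system in the 5 coefficients.
Solving, h(x) = -x^4 - 2x³ - x² + 2x + 3.
Then h(1) = 1.

1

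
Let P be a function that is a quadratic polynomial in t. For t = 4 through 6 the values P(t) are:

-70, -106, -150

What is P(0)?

Write P(t) = at² + bt + c; the 3 given values yield a linear system in the 3 coefficients.
Solving, P(t) = -4t² - 6.
The constant term is P(0) = -6.

-6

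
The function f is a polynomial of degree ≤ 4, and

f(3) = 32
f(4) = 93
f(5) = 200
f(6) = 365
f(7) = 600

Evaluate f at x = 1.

First differences: 61, 107, 165, 235. Second differences: 46, 58, 70. Third differences: 12, 12.
Level-3 differences are constant, so f has degree 3.
Fitting a degree-3 polynomial gives f(x) = 2x³ - x² - 6x + 5.
Then f(1) = 0.

0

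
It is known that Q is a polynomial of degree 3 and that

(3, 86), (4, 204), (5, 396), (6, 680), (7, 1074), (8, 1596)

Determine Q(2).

24

Write Q(t) = at³ + bt² + ct + d; the 6 given values yield a linear system in the 4 coefficients.
Solving, Q(t) = 3t³ + t² - 4.
Then Q(2) = 24.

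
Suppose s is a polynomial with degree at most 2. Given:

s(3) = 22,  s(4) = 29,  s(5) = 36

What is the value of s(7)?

First differences: 7, 7.
Level-1 differences are constant, so s has degree 1.
Fitting a degree-1 polynomial gives s(x) = 7x + 1.
Then s(7) = 50.

50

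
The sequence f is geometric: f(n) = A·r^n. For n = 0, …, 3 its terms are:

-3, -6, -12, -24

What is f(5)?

-96

Consecutive ratio: -6/(-3) = 2, and -12/(-6) = 2, so r = 2.
Then A·2^0 = -3 gives A = -3, and f(n) = -3·2^n.
f(5) = -3·2^5 = -96.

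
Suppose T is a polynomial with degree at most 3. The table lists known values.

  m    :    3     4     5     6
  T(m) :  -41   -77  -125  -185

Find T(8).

-341

First differences: -36, -48, -60. Second differences: -12, -12.
Level-2 differences are constant, so T has degree 2.
Fitting a degree-2 polynomial gives T(m) = -6m² + 6m - 5.
Then T(8) = -341.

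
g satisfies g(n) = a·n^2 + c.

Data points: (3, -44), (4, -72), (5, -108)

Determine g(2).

-24

From g(3) = -44 and g(4) = -72: 9a + c = -44 and 16a + c = -72.
Subtracting: 7a = -28, so a = -4; then c = -44 − (-4)·9 = -8.
So g(n) = -4n² − 8, and g(2) = -24.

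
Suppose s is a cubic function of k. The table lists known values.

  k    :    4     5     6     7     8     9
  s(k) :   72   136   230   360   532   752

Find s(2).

First differences: 64, 94, 130, 172, 220. Second differences: 30, 36, 42, 48. Third differences: 6, 6, 6.
Level-3 differences are constant, so s has degree 3.
Fitting a degree-3 polynomial gives s(k) = k³ + 3k - 4.
Then s(2) = 10.

10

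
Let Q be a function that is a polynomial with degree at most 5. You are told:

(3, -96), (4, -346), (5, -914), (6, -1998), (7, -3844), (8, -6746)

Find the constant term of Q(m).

6

First differences: -250, -568, -1084, -1846, -2902. Second differences: -318, -516, -762, -1056. Third differences: -198, -246, -294. Fourth differences: -48, -48.
Level-4 differences are constant, so Q has degree 4.
Fitting a degree-4 polynomial gives Q(m) = -2m^4 + 3m³ - m² - 4m + 6.
The constant term is Q(0) = 6.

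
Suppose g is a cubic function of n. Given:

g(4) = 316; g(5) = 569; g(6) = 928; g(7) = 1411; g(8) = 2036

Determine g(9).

Write g(n) = an³ + bn² + cn + d; the 5 given values yield a linear system in the 4 coefficients.
Solving, g(n) = 3n³ + 8n² - 2n + 4.
Then g(9) = 2821.

2821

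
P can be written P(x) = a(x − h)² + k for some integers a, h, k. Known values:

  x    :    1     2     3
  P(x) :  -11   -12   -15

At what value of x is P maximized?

First differences -1, -3; second difference -2 = 2a, so a = -1.
Expanding, the x-coefficient is −2ah = 2h; matching it to the data gives h = 1, and then k = -11.
So P(x) = -1(x − 1)² − 11.
Hence h = 1.

1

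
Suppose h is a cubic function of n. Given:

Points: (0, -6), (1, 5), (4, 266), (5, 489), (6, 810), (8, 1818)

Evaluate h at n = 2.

42

Write h(n) = an³ + bn² + cn + d; the 6 given values yield a linear system in the 4 coefficients.
Solving, h(n) = 3n³ + 4n² + 4n - 6.
Then h(2) = 42.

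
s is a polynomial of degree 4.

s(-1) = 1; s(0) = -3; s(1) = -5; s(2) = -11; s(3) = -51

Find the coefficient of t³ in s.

1

Write s(t) = at^4 + bt³ + ct² + dt + e; the 5 given values yield a linear system in the 5 coefficients.
Solving, s(t) = -t^4 + t³ + 2t² - 4t - 3.
The coefficient of t³ is 1.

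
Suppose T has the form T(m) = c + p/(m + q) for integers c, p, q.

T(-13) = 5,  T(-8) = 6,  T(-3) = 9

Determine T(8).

(T(m) − c)(m + q) = p for each data point; the three points give a linear system in c and q, then p follows.
Solving: c = 3, q = -2, p = -30, so T(m) = 3 − 30/(m − 2).
Then T(8) = 3 − 30/6 = -2.

-2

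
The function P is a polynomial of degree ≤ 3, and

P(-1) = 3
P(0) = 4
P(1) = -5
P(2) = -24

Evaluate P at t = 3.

-53

Write P(t) = at³ + bt² + ct + d; the 4 given values yield a linear system in the 4 coefficients.
Solving, the leading coefficient vanishes, and P(t) = -5t² - 4t + 4.
Then P(3) = -53.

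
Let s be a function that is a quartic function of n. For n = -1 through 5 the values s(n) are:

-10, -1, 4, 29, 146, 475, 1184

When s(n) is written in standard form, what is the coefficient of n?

7

First differences: 9, 5, 25, 117, 329, 709. Second differences: -4, 20, 92, 212, 380. Third differences: 24, 72, 120, 168. Fourth differences: 48, 48, 48.
Level-4 differences are constant, so s has degree 4.
Fitting a degree-4 polynomial gives s(n) = 2n^4 - 4n² + 7n - 1.
The coefficient of n is 7.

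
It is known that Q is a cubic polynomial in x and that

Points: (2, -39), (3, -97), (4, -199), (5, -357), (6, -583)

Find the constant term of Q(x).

-7

First differences: -58, -102, -158, -226. Second differences: -44, -56, -68. Third differences: -12, -12.
Level-3 differences are constant, so Q has degree 3.
Fitting a degree-3 polynomial gives Q(x) = -2x³ - 4x² - 7.
The constant term is Q(0) = -7.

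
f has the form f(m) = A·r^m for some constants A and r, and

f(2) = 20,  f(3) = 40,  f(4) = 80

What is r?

2

Consecutive ratio: 40/20 = 2, and 80/40 = 2, so r = 2.
Then A·2^2 = 20 gives A = 5, and f(m) = 5·2^m.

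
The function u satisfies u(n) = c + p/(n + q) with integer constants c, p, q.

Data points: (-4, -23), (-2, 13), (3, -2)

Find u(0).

(u(n) − c)(n + q) = p for each data point; the three points give a linear system in c and q, then p follows.
Solving: c = -5, q = 3, p = 18, so u(n) = -5 + 18/(n + 3).
Then u(0) = -5 + 18/3 = 1.

1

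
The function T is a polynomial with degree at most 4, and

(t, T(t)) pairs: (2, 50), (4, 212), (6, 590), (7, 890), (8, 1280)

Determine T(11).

Write T(t) = at^4 + bt³ + ct² + dt + e; the 5 given values yield a linear system in the 5 coefficients.
Solving, the leading coefficient vanishes, and T(t) = 2t³ + 3t² + 7t + 8.
Then T(11) = 3110.

3110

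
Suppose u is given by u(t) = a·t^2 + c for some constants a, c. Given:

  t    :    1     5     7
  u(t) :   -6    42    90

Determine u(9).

154

From u(1) = -6 and u(5) = 42: 1a + c = -6 and 25a + c = 42.
Subtracting: 24a = 48, so a = 2; then c = -6 − 2·1 = -8.
So u(t) = 2t² − 8, and u(9) = 154.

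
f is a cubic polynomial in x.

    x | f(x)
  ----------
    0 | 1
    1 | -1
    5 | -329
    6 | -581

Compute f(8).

Write f(x) = ax³ + bx² + cx + d; the 4 given values yield a linear system in the 4 coefficients.
Solving, f(x) = -3x³ + 2x² - x + 1.
Then f(8) = -1415.

-1415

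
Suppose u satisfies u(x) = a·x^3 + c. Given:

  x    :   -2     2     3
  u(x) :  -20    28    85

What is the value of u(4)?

196

From u(-2) = -20 and u(2) = 28: -8a + c = -20 and 8a + c = 28.
Subtracting: 16a = 48, so a = 3; then c = -20 − 3·(-8) = 4.
So u(x) = 3x³ + 4, and u(4) = 196.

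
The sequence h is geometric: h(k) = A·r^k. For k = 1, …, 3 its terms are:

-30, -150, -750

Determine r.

5

Consecutive ratio: -150/(-30) = 5, and -750/(-150) = 5, so r = 5.
Then A·5^1 = -30 gives A = -6, and h(k) = -6·5^k.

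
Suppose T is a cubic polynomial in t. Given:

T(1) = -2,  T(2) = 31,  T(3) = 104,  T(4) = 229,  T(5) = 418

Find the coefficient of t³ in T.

First differences: 33, 73, 125, 189. Second differences: 40, 52, 64. Third differences: 12, 12.
Level-3 differences are constant, so T has degree 3.
Fitting a degree-3 polynomial gives T(t) = 2t³ + 8t² - 5t - 7.
The coefficient of t³ is 2.

2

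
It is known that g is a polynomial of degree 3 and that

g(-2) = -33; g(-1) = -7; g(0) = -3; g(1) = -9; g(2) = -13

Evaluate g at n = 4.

First differences: 26, 4, -6, -4. Second differences: -22, -10, 2. Third differences: 12, 12.
Level-3 differences are constant, so g has degree 3.
Fitting a degree-3 polynomial gives g(n) = 2n³ - 5n² - 3n - 3.
Then g(4) = 33.

33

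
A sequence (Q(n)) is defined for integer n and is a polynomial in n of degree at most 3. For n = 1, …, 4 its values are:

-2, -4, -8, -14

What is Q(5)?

-22

Write Q(n) = an³ + bn² + cn + d; the 4 given values yield a linear system in the 4 coefficients.
Solving, the leading coefficient vanishes, and Q(n) = -n² + n - 2.
Then Q(5) = -22.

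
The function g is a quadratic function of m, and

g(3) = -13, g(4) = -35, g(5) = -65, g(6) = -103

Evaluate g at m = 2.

1

First differences: -22, -30, -38. Second differences: -8, -8.
Level-2 differences are constant, so g has degree 2.
Fitting a degree-2 polynomial gives g(m) = -4m² + 6m + 5.
Then g(2) = 1.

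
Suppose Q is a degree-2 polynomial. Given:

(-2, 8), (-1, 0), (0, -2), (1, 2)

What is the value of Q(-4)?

42

First differences: -8, -2, 4. Second differences: 6, 6.
Level-2 differences are constant, so Q has degree 2.
Fitting a degree-2 polynomial gives Q(k) = 3k² + k - 2.
Then Q(-4) = 42.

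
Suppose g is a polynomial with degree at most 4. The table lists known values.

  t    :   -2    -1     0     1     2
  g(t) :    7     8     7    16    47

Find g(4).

223

First differences: 1, -1, 9, 31. Second differences: -2, 10, 22. Third differences: 12, 12.
Level-3 differences are constant, so g has degree 3.
Fitting a degree-3 polynomial gives g(t) = 2t³ + 5t² + 2t + 7.
Then g(4) = 223.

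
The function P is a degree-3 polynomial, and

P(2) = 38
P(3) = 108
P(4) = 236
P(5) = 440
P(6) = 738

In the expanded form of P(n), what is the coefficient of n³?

3

Write P(n) = an³ + bn² + cn + d; the 5 given values yield a linear system in the 4 coefficients.
Solving, P(n) = 3n³ + 2n² + 3n.
The coefficient of n³ is 3.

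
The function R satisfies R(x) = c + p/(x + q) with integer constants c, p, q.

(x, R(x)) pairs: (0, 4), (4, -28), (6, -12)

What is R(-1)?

(R(x) − c)(x + q) = p for each data point; the three points give a linear system in c and q, then p follows.
Solving: c = -4, q = -3, p = -24, so R(x) = -4 − 24/(x − 3).
Then R(-1) = -4 − 24/(-4) = 2.

2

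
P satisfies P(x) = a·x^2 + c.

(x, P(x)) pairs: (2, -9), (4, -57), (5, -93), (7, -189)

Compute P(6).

From P(2) = -9 and P(4) = -57: 4a + c = -9 and 16a + c = -57.
Subtracting: 12a = -48, so a = -4; then c = -9 − (-4)·4 = 7.
So P(x) = -4x² + 7, and P(6) = -137.

-137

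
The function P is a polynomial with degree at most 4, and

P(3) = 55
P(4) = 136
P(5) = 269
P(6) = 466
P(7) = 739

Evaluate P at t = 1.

First differences: 81, 133, 197, 273. Second differences: 52, 64, 76. Third differences: 12, 12.
Level-3 differences are constant, so P has degree 3.
Fitting a degree-3 polynomial gives P(t) = 2t³ + 2t² - 7t + 4.
Then P(1) = 1.

1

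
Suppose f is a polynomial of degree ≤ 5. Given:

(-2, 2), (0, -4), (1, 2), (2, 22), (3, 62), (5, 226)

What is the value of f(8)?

Write f(n) = an^5 + bn^4 + cn³ + dn² + en + p; the 6 given values yield a linear system in the 6 coefficients.
Solving, the top 2 coefficients vanish, and f(n) = n³ + 4n² + n - 4.
Then f(8) = 772.

772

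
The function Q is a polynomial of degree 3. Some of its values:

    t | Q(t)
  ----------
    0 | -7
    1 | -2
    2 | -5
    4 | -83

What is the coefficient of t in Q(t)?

Write Q(t) = at³ + bt² + ct + d; the 4 given values yield a linear system in the 4 coefficients.
Solving, Q(t) = -2t³ + 2t² + 5t - 7.
The coefficient of t is 5.

5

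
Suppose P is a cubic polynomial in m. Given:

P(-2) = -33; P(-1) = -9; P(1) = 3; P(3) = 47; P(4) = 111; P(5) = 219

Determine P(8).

927

Write P(m) = am³ + bm² + cm + d; the 6 given values yield a linear system in the 4 coefficients.
Solving, P(m) = 2m³ - 2m² + 4m - 1.
Then P(8) = 927.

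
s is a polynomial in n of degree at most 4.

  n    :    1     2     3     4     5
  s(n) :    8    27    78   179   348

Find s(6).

603

First differences: 19, 51, 101, 169. Second differences: 32, 50, 68. Third differences: 18, 18.
Level-3 differences are constant, so s has degree 3.
Extending the table by one column gives the next first difference 255, so s(6) = 348 + 255 = 603.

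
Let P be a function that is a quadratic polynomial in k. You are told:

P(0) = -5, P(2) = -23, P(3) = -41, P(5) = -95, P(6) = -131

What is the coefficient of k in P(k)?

Write P(k) = ak² + bk + c; the 5 given values yield a linear system in the 3 coefficients.
Solving, P(k) = -3k² - 3k - 5.
The coefficient of k is -3.

-3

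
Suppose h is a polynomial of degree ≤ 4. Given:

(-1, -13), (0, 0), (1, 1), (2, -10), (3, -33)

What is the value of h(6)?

Write h(n) = an^4 + bn³ + cn² + dn + e; the 5 given values yield a linear system in the 5 coefficients.
Solving, the top 2 coefficients vanish, and h(n) = -6n² + 7n.
Then h(6) = -174.

-174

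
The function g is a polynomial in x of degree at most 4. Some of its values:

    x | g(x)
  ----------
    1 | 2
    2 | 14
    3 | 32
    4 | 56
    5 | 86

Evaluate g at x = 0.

First differences: 12, 18, 24, 30. Second differences: 6, 6, 6.
Level-2 differences are constant, so g has degree 2.
Fitting a degree-2 polynomial gives g(x) = 3x² + 3x - 4.
Then g(0) = -4.

-4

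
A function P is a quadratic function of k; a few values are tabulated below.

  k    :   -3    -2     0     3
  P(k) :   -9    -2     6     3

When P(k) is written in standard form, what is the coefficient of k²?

-1

Write P(k) = ak² + bk + c; the 4 given values yield a linear system in the 3 coefficients.
Solving, P(k) = -k² + 2k + 6.
The coefficient of k² is -1.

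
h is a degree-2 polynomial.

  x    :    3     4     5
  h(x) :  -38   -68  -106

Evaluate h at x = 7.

Write h(x) = ax² + bx + c; the 3 given values yield a linear system in the 3 coefficients.
Solving, h(x) = -4x² - 2x + 4.
Then h(7) = -206.

-206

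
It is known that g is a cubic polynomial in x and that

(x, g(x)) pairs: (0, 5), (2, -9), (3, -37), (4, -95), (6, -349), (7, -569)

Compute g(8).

-867

Write g(x) = ax³ + bx² + cx + d; the 6 given values yield a linear system in the 4 coefficients.
Solving, g(x) = -2x³ + 3x² - 5x + 5.
Then g(8) = -867.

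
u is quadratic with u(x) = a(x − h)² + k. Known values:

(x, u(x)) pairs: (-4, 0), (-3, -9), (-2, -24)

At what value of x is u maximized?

-5

First differences -9, -15; second difference -6 = 2a, so a = -3.
Expanding, the x-coefficient is −2ah = 6h; matching it to the data gives h = -5, and then k = 3.
So u(x) = -3(x + 5)² + 3.
Hence h = -5.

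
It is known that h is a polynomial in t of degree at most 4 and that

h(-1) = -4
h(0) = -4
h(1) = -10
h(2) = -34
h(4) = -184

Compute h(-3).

Write h(t) = at^4 + bt³ + ct² + dt + e; the 5 given values yield a linear system in the 5 coefficients.
Solving, the leading coefficient vanishes, and h(t) = -2t³ - 3t² - t - 4.
Then h(-3) = 26.

26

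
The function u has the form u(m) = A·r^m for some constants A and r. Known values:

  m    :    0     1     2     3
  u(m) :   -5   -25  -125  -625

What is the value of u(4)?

Consecutive ratio: -25/(-5) = 5, and -125/(-25) = 5, so r = 5.
Then A·5^0 = -5 gives A = -5, and u(m) = -5·5^m.
u(4) = -5·5^4 = -3125.

-3125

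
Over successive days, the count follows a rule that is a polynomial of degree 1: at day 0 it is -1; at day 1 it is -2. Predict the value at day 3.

Write the value at t as P(t).
Write P(t) = at + b; the 2 given values yield a linear system in the 2 coefficients.
Solving, P(t) = -t - 1.
Then P(3) = -4.

-4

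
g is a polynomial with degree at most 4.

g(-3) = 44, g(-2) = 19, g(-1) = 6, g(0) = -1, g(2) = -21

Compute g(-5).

Write g(n) = an^4 + bn³ + cn² + dn + e; the 5 given values yield a linear system in the 5 coefficients.
Solving, the leading coefficient vanishes, and g(n) = -n³ - 6n - 1.
Then g(-5) = 154.

154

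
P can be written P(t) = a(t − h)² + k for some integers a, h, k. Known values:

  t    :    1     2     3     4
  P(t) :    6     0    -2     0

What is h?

3

First differences -6, -2, 2; second difference 4 = 2a, so a = 2.
Expanding, the t-coefficient is −2ah = -4h; matching it to the data gives h = 3, and then k = -2.
So P(t) = 2(t − 3)² − 2.
Hence h = 3.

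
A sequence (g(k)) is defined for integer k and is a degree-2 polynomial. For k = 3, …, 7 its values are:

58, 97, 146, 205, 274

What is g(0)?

First differences: 39, 49, 59, 69. Second differences: 10, 10, 10.
Level-2 differences are constant, so g has degree 2.
Fitting a degree-2 polynomial gives g(k) = 5k² + 4k + 1.
The constant term is g(0) = 1.

1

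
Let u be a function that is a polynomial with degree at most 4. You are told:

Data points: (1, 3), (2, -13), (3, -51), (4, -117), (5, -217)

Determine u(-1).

First differences: -16, -38, -66, -100. Second differences: -22, -28, -34. Third differences: -6, -6.
Level-3 differences are constant, so u has degree 3.
Fitting a degree-3 polynomial gives u(t) = -t³ - 5t² + 6t + 3.
Then u(-1) = -7.

-7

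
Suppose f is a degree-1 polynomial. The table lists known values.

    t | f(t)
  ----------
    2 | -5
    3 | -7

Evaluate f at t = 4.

-9

Write f(t) = at + b; the 2 given values yield a linear system in the 2 coefficients.
Solving, f(t) = -2t - 1.
Then f(4) = -9.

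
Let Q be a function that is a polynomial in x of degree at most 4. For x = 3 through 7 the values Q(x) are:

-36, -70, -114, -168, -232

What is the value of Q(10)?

-484

First differences: -34, -44, -54, -64. Second differences: -10, -10, -10.
Level-2 differences are constant, so Q has degree 2.
Fitting a degree-2 polynomial gives Q(x) = -5x² + x + 6.
Then Q(10) = -484.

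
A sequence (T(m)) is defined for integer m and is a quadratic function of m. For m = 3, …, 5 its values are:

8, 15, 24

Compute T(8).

Write T(m) = am² + bm + c; the 3 given values yield a linear system in the 3 coefficients.
Solving, T(m) = m² - 1.
Then T(8) = 63.

63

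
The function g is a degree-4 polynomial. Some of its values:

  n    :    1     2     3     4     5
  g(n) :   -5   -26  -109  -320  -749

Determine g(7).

-2741

Write g(n) = an^4 + bn³ + cn² + dn + e; the 5 given values yield a linear system in the 5 coefficients.
Solving, g(n) = -n^4 - n³ + n - 4.
Then g(7) = -2741.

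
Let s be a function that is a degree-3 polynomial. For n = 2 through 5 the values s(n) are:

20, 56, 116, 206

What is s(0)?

Write s(n) = an³ + bn² + cn + d; the 4 given values yield a linear system in the 4 coefficients.
Solving, s(n) = n³ + 3n² + 2n - 4.
Then s(0) = -4.

-4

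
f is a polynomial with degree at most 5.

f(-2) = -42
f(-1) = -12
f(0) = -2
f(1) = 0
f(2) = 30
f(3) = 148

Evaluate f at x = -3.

First differences: 30, 10, 2, 30, 118. Second differences: -20, -8, 28, 88. Third differences: 12, 36, 60. Fourth differences: 24, 24.
Level-4 differences are constant, so f has degree 4.
Fitting a degree-4 polynomial gives f(x) = x^4 + 4x³ - 5x² + 2x - 2.
Then f(-3) = -80.

-80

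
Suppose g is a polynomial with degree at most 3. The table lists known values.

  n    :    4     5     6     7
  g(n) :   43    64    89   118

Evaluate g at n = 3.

First differences: 21, 25, 29. Second differences: 4, 4.
Level-2 differences are constant, so g has degree 2.
Fitting a degree-2 polynomial gives g(n) = 2n² + 3n - 1.
Then g(3) = 26.

26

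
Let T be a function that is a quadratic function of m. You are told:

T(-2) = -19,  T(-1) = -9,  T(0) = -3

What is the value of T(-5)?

-73

Write T(m) = am² + bm + c; the 3 given values yield a linear system in the 3 coefficients.
Solving, T(m) = -2m² + 4m - 3.
Then T(-5) = -73.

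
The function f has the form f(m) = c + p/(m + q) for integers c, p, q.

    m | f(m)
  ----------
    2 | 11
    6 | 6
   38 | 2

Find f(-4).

(f(m) − c)(m + q) = p for each data point; the three points give a linear system in c and q, then p follows.
Solving: c = 1, q = 2, p = 40, so f(m) = 1 + 40/(m + 2).
Then f(-4) = 1 + 40/(-2) = -19.

-19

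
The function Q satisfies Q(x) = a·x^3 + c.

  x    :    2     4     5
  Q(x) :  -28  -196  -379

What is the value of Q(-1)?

From Q(2) = -28 and Q(4) = -196: 8a + c = -28 and 64a + c = -196.
Subtracting: 56a = -168, so a = -3; then c = -28 − (-3)·8 = -4.
So Q(x) = -3x³ − 4, and Q(-1) = -1.

-1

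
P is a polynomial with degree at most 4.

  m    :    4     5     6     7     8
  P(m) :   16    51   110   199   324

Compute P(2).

-6

First differences: 35, 59, 89, 125. Second differences: 24, 30, 36. Third differences: 6, 6.
Level-3 differences are constant, so P has degree 3.
Fitting a degree-3 polynomial gives P(m) = m³ - 3m² + m - 4.
Then P(2) = -6.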